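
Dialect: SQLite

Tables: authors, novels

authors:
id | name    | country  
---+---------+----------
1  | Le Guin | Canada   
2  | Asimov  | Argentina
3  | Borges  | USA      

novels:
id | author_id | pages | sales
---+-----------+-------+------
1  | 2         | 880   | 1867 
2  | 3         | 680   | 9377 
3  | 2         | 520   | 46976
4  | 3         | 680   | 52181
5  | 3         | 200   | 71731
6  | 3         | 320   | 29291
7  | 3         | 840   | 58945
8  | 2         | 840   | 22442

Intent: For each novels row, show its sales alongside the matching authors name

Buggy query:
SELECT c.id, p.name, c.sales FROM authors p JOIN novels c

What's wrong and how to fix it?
Bug: Missing join condition: each novels row is matched to all authors rows instead of just its own

Fix: Specify the join condition linking the foreign key to the parent id

Corrected query:
SELECT c.id, p.name, c.sales FROM authors p JOIN novels c ON c.author_id = p.id

Result:
id | name   | sales
---+--------+------
1  | Asimov | 1867 
2  | Borges | 9377 
3  | Asimov | 46976
4  | Borges | 52181
5  | Borges | 71731
6  | Borges | 29291
7  | Borges | 58945
8  | Asimov | 22442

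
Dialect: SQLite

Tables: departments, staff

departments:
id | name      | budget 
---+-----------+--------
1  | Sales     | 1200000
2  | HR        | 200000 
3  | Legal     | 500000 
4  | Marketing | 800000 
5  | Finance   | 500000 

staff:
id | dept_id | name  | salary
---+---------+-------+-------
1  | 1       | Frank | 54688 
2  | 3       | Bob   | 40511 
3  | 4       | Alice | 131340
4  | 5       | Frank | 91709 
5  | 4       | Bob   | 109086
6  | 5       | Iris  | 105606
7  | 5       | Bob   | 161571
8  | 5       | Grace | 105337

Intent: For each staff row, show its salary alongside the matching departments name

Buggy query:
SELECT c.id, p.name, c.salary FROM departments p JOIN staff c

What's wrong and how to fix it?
Bug: Missing join condition: each staff row is matched to all departments rows instead of just its own

Fix: Add ON c.dept_id = p.id to the JOIN

Corrected query:
SELECT c.id, p.name, c.salary FROM departments p JOIN staff c ON c.dept_id = p.id

Result:
id | name      | salary
---+-----------+-------
1  | Sales     | 54688 
2  | Legal     | 40511 
3  | Marketing | 131340
4  | Finance   | 91709 
5  | Marketing | 109086
6  | Finance   | 105606
7  | Finance   | 161571
8  | Finance   | 105337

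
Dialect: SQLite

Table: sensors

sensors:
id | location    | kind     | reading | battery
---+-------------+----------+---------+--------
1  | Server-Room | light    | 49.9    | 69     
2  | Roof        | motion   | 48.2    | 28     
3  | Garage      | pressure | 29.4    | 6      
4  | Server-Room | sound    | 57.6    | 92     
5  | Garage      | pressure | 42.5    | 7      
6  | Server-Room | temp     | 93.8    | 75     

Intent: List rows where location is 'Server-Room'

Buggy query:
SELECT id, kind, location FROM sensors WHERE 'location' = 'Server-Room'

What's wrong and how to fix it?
Bug: Single quotes denote string literals in SQL; the column name is being compared as a constant string

Fix: Remove the quotes around the column name (or use double quotes for an identifier)

Corrected query:
SELECT id, kind, location FROM sensors WHERE location = 'Server-Room'

Result:
id | kind  | location   
---+-------+------------
1  | light | Server-Room
4  | sound | Server-Room
6  | temp  | Server-Room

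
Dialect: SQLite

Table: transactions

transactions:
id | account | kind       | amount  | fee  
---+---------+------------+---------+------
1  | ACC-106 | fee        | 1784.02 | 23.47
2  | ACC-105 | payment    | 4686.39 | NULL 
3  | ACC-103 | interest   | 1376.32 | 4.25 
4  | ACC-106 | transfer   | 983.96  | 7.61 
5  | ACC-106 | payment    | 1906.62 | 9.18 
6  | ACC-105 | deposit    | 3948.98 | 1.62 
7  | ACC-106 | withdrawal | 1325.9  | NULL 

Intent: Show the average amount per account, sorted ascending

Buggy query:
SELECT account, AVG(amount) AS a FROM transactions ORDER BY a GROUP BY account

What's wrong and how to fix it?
Bug: ORDER BY appears before GROUP BY; SQL clause order requires GROUP BY first

Fix: Reorder: SELECT … FROM … GROUP BY … ORDER BY …

Corrected query:
SELECT account, AVG(amount) AS a FROM transactions GROUP BY account ORDER BY a

Result:
account | a       
--------+---------
ACC-103 | 1376.32 
ACC-106 | 1500.125
ACC-105 | 4317.685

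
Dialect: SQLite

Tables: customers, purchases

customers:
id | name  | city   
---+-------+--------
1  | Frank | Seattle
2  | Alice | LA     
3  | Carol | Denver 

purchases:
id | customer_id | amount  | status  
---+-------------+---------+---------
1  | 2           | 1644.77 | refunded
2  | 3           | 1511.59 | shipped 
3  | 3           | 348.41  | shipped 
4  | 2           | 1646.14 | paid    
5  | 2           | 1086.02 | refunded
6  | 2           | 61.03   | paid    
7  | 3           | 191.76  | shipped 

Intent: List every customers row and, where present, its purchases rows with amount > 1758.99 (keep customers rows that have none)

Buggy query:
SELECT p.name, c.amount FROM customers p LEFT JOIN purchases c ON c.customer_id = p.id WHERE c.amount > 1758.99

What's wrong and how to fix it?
Bug: A WHERE condition on the right-hand table after LEFT JOIN drops unmatched parents

Fix: Move the right-table condition into the ON clause so unmatched parents are kept

Corrected query:
SELECT p.name, c.amount FROM customers p LEFT JOIN purchases c ON c.customer_id = p.id AND c.amount > 1758.99

Result:
name  | amount
------+-------
Frank | NULL  
Alice | NULL  
Carol | NULL  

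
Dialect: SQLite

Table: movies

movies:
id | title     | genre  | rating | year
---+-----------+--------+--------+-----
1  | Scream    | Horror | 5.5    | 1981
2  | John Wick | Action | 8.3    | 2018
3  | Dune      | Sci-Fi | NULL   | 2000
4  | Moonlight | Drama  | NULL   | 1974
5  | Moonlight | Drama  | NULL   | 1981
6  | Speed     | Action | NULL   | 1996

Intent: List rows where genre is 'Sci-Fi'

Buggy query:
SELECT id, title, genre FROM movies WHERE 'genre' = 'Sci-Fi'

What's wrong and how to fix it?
Bug: Single quotes denote string literals in SQL; the column name is being compared as a constant string

Fix: Remove the quotes around the column name (or use double quotes for an identifier)

Corrected query:
SELECT id, title, genre FROM movies WHERE genre = 'Sci-Fi'

Result:
id | title | genre 
---+-------+-------
3  | Dune  | Sci-Fi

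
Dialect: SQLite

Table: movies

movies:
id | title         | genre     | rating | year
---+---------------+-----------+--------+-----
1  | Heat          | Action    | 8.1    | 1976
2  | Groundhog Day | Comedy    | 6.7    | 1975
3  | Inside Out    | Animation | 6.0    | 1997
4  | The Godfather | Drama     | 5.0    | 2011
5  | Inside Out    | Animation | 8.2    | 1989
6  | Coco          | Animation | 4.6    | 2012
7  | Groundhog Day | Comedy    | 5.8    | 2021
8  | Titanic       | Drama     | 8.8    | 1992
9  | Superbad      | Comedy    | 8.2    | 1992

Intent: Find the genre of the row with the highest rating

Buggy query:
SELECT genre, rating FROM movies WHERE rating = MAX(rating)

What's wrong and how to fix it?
Bug: MAX(rating) is an aggregate and cannot be used directly in WHERE

Fix: Wrap MAX in a scalar subquery so WHERE compares against a single value

Corrected query:
SELECT genre, rating FROM movies WHERE rating = (SELECT MAX(rating) FROM movies)

Result:
genre | rating
------+-------
Drama | 8.8   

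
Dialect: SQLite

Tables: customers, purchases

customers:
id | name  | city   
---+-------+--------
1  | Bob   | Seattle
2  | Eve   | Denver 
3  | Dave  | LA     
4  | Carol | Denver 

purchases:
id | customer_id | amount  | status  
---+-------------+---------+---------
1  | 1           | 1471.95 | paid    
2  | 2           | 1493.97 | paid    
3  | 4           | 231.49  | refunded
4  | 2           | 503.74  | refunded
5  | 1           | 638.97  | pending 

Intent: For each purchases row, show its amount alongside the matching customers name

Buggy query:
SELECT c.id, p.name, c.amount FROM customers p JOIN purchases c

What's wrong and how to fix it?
Bug: JOIN with no ON clause produces a cartesian product; every purchases row pairs with every customers row

Fix: Add ON c.customer_id = p.id to the JOIN

Corrected query:
SELECT c.id, p.name, c.amount FROM customers p JOIN purchases c ON c.customer_id = p.id

Result:
id | name  | amount 
---+-------+--------
1  | Bob   | 1471.95
2  | Eve   | 1493.97
3  | Carol | 231.49 
4  | Eve   | 503.74 
5  | Bob   | 638.97 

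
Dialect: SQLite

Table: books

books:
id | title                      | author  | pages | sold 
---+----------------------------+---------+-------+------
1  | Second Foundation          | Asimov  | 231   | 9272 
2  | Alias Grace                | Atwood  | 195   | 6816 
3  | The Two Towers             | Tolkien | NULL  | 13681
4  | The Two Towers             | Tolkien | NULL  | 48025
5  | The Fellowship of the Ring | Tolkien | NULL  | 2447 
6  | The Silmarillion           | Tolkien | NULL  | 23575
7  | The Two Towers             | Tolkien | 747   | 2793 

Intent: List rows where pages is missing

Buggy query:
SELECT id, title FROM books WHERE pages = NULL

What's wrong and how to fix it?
Bug: Comparing to NULL with '=' never matches; NULL = NULL is unknown, not true

Fix: Use IS NULL to test for NULL

Corrected query:
SELECT id, title FROM books WHERE pages IS NULL

Result:
id | title                     
---+---------------------------
3  | The Two Towers            
4  | The Two Towers            
5  | The Fellowship of the Ring
6  | The Silmarillion          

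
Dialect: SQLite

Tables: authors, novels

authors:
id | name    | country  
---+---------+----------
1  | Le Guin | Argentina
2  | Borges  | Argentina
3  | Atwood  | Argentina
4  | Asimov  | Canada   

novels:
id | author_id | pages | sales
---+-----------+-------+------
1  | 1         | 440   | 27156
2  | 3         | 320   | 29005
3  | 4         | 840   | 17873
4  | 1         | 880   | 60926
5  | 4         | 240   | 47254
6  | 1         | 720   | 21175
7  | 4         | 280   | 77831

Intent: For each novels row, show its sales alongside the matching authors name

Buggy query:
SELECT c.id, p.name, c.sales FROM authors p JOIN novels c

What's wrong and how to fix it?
Bug: JOIN with no ON clause produces a cartesian product; every novels row pairs with every authors row

Fix: Specify the join condition linking the foreign key to the parent id

Corrected query:
SELECT c.id, p.name, c.sales FROM authors p JOIN novels c ON c.author_id = p.id

Result:
id | name    | sales
---+---------+------
1  | Le Guin | 27156
2  | Atwood  | 29005
3  | Asimov  | 17873
4  | Le Guin | 60926
5  | Asimov  | 47254
6  | Le Guin | 21175
7  | Asimov  | 77831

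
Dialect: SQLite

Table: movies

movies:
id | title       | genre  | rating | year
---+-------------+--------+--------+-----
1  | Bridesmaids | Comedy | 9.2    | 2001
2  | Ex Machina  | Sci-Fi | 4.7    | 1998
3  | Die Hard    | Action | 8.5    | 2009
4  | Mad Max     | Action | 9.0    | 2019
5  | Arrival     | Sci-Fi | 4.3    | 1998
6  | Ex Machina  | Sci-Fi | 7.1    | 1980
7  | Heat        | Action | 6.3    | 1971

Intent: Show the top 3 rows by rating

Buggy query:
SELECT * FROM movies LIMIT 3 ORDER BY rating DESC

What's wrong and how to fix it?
Bug: ORDER BY cannot follow LIMIT; LIMIT is the final clause

Fix: Sort with ORDER BY, then apply LIMIT

Corrected query:
SELECT * FROM movies ORDER BY rating DESC LIMIT 3

Result:
id | title       | genre  | rating | year
---+-------------+--------+--------+-----
1  | Bridesmaids | Comedy | 9.2    | 2001
4  | Mad Max     | Action | 9      | 2019
3  | Die Hard    | Action | 8.5    | 2009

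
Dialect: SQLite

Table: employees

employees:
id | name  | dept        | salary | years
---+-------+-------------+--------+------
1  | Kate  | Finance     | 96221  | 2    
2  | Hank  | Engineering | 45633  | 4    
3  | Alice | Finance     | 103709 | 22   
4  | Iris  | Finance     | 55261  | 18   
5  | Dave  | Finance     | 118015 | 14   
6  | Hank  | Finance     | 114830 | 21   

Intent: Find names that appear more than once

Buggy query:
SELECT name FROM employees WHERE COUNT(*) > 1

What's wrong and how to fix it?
Bug: WHERE can't reference COUNT(*); aggregates are computed after WHERE

Fix: GROUP BY name, then filter groups with HAVING COUNT(*) > 1

Corrected query:
SELECT name FROM employees GROUP BY name HAVING COUNT(*) > 1

Result:
name
----
Hank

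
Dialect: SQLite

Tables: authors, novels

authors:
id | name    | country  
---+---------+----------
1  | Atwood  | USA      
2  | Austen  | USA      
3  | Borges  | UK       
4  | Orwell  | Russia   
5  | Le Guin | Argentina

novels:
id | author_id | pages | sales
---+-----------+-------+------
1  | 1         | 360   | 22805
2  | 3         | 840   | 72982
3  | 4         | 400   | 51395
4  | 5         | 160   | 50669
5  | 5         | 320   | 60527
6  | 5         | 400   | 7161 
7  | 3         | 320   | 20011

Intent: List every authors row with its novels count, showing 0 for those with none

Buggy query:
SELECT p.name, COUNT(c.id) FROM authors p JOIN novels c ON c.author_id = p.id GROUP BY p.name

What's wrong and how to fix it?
Bug: INNER JOIN drops authors rows that have no matching novels rows

Fix: Use LEFT JOIN so parents without children still appear (COUNT(c.id) gives 0)

Corrected query:
SELECT p.name, COUNT(c.id) FROM authors p LEFT JOIN novels c ON c.author_id = p.id GROUP BY p.name

Result:
name    | COUNT(c.id)
--------+------------
Atwood  | 1          
Austen  | 0          
Borges  | 2          
Le Guin | 3          
Orwell  | 1          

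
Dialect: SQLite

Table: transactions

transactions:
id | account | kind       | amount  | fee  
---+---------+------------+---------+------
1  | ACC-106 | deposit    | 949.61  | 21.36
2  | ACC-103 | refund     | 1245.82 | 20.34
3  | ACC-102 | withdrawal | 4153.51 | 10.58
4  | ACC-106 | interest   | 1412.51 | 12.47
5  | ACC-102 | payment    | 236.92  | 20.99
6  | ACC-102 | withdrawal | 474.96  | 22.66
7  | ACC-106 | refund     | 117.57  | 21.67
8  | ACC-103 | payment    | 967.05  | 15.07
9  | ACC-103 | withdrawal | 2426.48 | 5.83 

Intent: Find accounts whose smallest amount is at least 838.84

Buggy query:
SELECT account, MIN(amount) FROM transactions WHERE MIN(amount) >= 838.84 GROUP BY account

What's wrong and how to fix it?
Bug: MIN() in WHERE is a misuse of aggregate

Fix: Replace WHERE with HAVING after the GROUP BY

Corrected query:
SELECT account, MIN(amount) FROM transactions GROUP BY account HAVING MIN(amount) >= 838.84

Result:
account | MIN(amount)
--------+------------
ACC-103 | 967.05     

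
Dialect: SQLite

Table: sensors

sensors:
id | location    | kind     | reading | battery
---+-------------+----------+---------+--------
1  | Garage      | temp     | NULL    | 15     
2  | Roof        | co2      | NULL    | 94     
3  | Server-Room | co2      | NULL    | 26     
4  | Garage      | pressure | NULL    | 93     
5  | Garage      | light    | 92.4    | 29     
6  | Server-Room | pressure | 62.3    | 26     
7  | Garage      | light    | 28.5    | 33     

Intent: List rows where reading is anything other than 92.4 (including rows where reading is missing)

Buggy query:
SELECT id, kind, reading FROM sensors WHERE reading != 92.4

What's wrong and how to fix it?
Bug: 'reading != 92.4' is unknown when reading is NULL, so NULL rows are silently excluded

Fix: Add an explicit OR reading IS NULL to include the missing-value rows

Corrected query:
SELECT id, kind, reading FROM sensors WHERE reading != 92.4 OR reading IS NULL

Result:
id | kind     | reading
---+----------+--------
1  | temp     | NULL   
2  | co2      | NULL   
3  | co2      | NULL   
4  | pressure | NULL   
6  | pressure | 62.3   
7  | light    | 28.5   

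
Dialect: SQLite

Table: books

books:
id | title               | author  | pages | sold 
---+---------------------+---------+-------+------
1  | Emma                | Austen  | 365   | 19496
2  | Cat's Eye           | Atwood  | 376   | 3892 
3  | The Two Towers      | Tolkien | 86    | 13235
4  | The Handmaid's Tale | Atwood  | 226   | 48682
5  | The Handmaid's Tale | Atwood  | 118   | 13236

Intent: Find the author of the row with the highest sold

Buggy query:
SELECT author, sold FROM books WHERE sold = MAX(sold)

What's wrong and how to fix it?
Bug: WHERE is evaluated per row; an aggregate over the whole table isn't defined there

Fix: Use a subquery: WHERE sold = (SELECT MAX(sold) FROM books)

Corrected query:
SELECT author, sold FROM books WHERE sold = (SELECT MAX(sold) FROM books)

Result:
author | sold 
-------+------
Atwood | 48682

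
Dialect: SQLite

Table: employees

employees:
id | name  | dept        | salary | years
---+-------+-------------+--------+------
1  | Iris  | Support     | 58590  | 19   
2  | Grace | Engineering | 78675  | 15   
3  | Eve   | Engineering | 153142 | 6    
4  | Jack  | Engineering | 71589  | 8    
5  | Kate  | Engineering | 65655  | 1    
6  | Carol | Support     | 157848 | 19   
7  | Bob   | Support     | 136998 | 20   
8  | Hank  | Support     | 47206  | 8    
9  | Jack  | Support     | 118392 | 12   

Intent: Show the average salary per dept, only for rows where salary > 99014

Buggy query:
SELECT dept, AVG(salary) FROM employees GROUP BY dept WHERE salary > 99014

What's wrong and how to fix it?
Bug: WHERE cannot follow GROUP BY

Fix: Place WHERE between FROM and GROUP BY

Corrected query:
SELECT dept, AVG(salary) FROM employees WHERE salary > 99014 GROUP BY dept

Result:
dept        | AVG(salary)
------------+------------
Engineering | 153142     
Support     | 137746     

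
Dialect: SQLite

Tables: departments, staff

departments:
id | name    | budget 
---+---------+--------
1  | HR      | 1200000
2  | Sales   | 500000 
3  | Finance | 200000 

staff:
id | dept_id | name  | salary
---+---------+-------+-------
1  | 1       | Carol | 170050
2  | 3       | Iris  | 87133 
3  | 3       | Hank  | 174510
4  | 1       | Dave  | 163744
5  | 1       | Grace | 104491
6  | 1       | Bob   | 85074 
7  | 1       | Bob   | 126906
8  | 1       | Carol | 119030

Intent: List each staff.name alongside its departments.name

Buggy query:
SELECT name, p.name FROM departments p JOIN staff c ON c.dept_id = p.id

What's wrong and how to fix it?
Bug: 'name' exists in both joined tables, so the database can't tell which one is meant

Fix: Prefix ambiguous columns with the table alias

Corrected query:
SELECT c.name, p.name FROM departments p JOIN staff c ON c.dept_id = p.id

Result:
name  | name   
------+--------
Carol | HR     
Iris  | Finance
Hank  | Finance
Dave  | HR     
Grace | HR     
Bob   | HR     
Bob   | HR     
Carol | HR     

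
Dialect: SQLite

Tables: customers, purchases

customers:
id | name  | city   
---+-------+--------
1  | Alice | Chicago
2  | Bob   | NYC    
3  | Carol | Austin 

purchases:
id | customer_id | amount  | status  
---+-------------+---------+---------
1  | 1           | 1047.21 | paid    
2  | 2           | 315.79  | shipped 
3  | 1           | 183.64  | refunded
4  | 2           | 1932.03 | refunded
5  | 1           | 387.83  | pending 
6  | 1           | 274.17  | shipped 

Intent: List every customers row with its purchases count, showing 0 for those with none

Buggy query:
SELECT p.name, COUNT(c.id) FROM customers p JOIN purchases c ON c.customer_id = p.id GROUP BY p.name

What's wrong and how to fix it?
Bug: An inner join excludes parents with zero children

Fix: Use LEFT JOIN so parents without children still appear (COUNT(c.id) gives 0)

Corrected query:
SELECT p.name, COUNT(c.id) FROM customers p LEFT JOIN purchases c ON c.customer_id = p.id GROUP BY p.name

Result:
name  | COUNT(c.id)
------+------------
Alice | 4          
Bob   | 2          
Carol | 0          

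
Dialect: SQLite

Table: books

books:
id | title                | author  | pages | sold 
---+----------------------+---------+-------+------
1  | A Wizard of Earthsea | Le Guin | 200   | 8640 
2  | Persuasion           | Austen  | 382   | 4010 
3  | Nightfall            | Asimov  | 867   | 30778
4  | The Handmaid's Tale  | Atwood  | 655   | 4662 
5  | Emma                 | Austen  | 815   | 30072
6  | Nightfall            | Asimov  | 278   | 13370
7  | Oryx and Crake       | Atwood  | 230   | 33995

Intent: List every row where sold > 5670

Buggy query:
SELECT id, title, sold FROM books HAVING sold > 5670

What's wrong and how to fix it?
Bug: HAVING filters the output of aggregation, but this query has no GROUP BY and no aggregate functions, so SQLite rejects it (HAVING clause on a non-aggregate query); the condition here is per row

Fix: Use WHERE for row-level filtering

Corrected query:
SELECT id, title, sold FROM books WHERE sold > 5670

Result:
id | title                | sold 
---+----------------------+------
1  | A Wizard of Earthsea | 8640 
3  | Nightfall            | 30778
5  | Emma                 | 30072
6  | Nightfall            | 13370
7  | Oryx and Crake       | 33995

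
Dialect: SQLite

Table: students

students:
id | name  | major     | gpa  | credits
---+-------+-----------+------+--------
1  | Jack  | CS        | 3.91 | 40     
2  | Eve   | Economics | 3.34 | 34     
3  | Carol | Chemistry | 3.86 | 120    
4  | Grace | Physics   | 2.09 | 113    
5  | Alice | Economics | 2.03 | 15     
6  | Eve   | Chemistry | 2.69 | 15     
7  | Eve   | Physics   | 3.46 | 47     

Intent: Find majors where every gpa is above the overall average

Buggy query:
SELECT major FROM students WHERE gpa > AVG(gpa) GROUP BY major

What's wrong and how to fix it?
Bug: AVG() is an aggregate; it can't sit directly in WHERE

Fix: Use a subquery for AVG and a HAVING MIN(...) filter so the condition holds for every row in the group

Corrected query:
SELECT major FROM students GROUP BY major HAVING MIN(gpa) > (SELECT AVG(gpa) FROM students)

Result:
major
-----
CS   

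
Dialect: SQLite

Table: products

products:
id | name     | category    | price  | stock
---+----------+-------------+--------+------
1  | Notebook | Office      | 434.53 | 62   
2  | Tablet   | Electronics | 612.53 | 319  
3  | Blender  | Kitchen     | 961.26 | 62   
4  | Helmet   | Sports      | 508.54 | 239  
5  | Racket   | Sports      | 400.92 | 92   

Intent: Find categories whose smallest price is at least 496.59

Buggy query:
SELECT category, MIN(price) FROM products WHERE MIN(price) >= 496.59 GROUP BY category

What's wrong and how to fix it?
Bug: Aggregates like MIN are computed per group after WHERE runs

Fix: Replace WHERE with HAVING after the GROUP BY

Corrected query:
SELECT category, MIN(price) FROM products GROUP BY category HAVING MIN(price) >= 496.59

Result:
category    | MIN(price)
------------+-----------
Electronics | 612.53    
Kitchen     | 961.26    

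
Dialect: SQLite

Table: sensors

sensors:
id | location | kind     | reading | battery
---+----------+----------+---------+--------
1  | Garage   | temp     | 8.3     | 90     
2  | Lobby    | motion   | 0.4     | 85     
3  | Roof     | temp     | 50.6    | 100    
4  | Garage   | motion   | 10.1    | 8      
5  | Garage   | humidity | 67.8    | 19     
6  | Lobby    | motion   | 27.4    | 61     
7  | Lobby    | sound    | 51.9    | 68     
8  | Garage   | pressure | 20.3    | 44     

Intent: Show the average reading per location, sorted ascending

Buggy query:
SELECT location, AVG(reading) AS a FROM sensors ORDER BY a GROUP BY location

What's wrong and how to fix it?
Bug: GROUP BY must precede ORDER BY

Fix: Move ORDER BY to the end, after GROUP BY

Corrected query:
SELECT location, AVG(reading) AS a FROM sensors GROUP BY location ORDER BY a

Result:
location | a        
---------+----------
Lobby    | 26.566667
Garage   | 26.625   
Roof     | 50.6     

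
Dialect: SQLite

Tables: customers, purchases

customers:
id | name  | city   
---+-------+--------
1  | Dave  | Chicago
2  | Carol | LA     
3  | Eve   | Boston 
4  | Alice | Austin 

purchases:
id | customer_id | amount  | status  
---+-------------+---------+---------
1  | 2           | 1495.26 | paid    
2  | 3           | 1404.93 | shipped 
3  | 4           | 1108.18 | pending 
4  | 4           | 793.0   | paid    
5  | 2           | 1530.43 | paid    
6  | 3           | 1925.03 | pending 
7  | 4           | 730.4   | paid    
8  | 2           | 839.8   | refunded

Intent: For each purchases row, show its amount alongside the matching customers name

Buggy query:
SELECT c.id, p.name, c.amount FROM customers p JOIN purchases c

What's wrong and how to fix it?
Bug: JOIN with no ON clause produces a cartesian product; every purchases row pairs with every customers row

Fix: Add ON c.customer_id = p.id to the JOIN

Corrected query:
SELECT c.id, p.name, c.amount FROM customers p JOIN purchases c ON c.customer_id = p.id

Result:
id | name  | amount 
---+-------+--------
1  | Carol | 1495.26
2  | Eve   | 1404.93
3  | Alice | 1108.18
4  | Alice | 793    
5  | Carol | 1530.43
6  | Eve   | 1925.03
7  | Alice | 730.4  
8  | Carol | 839.8  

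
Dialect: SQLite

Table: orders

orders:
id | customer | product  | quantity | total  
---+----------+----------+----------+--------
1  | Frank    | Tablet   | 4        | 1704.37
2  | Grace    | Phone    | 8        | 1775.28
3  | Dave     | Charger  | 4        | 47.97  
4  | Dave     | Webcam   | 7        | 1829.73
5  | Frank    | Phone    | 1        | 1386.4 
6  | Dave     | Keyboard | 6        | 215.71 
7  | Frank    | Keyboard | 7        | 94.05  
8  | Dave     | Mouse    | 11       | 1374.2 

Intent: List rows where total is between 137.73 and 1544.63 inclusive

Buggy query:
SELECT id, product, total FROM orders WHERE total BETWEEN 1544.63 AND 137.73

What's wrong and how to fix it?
Bug: The bounds are reversed; BETWEEN a AND b requires a <= b to match anything

Fix: Write BETWEEN 137.73 AND 1544.63

Corrected query:
SELECT id, product, total FROM orders WHERE total BETWEEN 137.73 AND 1544.63

Result:
id | product  | total 
---+----------+-------
5  | Phone    | 1386.4
6  | Keyboard | 215.71
8  | Mouse    | 1374.2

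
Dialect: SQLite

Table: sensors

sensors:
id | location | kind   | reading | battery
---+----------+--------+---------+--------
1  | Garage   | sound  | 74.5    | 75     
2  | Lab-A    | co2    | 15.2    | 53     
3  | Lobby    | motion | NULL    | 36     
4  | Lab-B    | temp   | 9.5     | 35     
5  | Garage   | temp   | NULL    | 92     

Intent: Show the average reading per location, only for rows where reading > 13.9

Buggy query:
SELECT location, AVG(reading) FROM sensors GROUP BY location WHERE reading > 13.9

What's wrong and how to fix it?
Bug: WHERE cannot follow GROUP BY

Fix: Place WHERE between FROM and GROUP BY

Corrected query:
SELECT location, AVG(reading) FROM sensors WHERE reading > 13.9 GROUP BY location

Result:
location | AVG(reading)
---------+-------------
Garage   | 74.5        
Lab-A    | 15.2        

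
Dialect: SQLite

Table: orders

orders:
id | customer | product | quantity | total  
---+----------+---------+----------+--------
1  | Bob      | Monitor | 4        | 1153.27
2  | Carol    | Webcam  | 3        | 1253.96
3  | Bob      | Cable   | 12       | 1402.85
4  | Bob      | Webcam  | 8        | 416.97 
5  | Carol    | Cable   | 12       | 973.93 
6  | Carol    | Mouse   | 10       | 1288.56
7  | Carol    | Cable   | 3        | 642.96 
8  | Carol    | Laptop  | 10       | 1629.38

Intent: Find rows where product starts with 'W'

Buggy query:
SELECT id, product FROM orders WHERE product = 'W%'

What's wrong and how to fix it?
Bug: '=' compares the literal string including the % character; pattern matching needs LIKE

Fix: Replace '=' with LIKE so 'W%' is treated as a pattern

Corrected query:
SELECT id, product FROM orders WHERE product LIKE 'W%'

Result:
id | product
---+--------
2  | Webcam 
4  | Webcam 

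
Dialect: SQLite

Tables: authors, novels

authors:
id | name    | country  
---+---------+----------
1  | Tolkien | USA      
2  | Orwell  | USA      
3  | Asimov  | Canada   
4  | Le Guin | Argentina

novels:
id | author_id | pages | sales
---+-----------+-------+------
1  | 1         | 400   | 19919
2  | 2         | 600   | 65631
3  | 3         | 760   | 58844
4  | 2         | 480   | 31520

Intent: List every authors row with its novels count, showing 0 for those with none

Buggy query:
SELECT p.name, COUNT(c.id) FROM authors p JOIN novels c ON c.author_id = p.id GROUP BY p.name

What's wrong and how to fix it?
Bug: INNER JOIN drops authors rows that have no matching novels rows

Fix: Use LEFT JOIN so parents without children still appear (COUNT(c.id) gives 0)

Corrected query:
SELECT p.name, COUNT(c.id) FROM authors p LEFT JOIN novels c ON c.author_id = p.id GROUP BY p.name

Result:
name    | COUNT(c.id)
--------+------------
Asimov  | 1          
Le Guin | 0          
Orwell  | 2          
Tolkien | 1          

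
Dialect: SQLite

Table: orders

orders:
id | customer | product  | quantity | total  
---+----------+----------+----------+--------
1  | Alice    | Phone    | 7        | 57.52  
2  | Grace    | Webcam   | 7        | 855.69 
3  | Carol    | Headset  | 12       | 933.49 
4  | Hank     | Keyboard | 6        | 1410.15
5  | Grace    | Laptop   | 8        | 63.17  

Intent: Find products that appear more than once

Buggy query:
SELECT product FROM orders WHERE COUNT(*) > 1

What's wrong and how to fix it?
Bug: COUNT(*) is an aggregate and cannot be used in WHERE

Fix: Group first, then use HAVING for the count condition

Corrected query:
SELECT product FROM orders GROUP BY product HAVING COUNT(*) > 1

Result:
(no rows)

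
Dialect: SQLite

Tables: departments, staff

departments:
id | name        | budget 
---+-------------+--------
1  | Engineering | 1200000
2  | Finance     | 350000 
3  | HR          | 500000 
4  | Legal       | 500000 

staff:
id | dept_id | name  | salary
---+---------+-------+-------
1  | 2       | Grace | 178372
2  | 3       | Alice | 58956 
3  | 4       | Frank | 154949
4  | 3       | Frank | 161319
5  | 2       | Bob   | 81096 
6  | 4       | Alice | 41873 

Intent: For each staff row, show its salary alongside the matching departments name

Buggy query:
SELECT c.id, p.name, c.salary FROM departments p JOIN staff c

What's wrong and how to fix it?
Bug: JOIN with no ON clause produces a cartesian product; every staff row pairs with every departments row

Fix: Specify the join condition linking the foreign key to the parent id

Corrected query:
SELECT c.id, p.name, c.salary FROM departments p JOIN staff c ON c.dept_id = p.id

Result:
id | name    | salary
---+---------+-------
1  | Finance | 178372
2  | HR      | 58956 
3  | Legal   | 154949
4  | HR      | 161319
5  | Finance | 81096 
6  | Legal   | 41873 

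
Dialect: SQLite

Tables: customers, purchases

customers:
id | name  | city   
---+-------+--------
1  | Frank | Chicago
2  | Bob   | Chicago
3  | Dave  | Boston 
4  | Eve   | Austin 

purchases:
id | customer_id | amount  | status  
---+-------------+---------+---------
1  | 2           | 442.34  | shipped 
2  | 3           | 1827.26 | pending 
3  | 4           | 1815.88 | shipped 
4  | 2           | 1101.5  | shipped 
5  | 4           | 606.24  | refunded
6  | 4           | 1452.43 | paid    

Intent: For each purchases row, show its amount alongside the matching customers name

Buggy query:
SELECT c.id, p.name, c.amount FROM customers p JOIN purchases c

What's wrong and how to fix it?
Bug: Missing join condition: each purchases row is matched to all customers rows instead of just its own

Fix: Specify the join condition linking the foreign key to the parent id

Corrected query:
SELECT c.id, p.name, c.amount FROM customers p JOIN purchases c ON c.customer_id = p.id

Result:
id | name | amount 
---+------+--------
1  | Bob  | 442.34 
2  | Dave | 1827.26
3  | Eve  | 1815.88
4  | Bob  | 1101.5 
5  | Eve  | 606.24 
6  | Eve  | 1452.43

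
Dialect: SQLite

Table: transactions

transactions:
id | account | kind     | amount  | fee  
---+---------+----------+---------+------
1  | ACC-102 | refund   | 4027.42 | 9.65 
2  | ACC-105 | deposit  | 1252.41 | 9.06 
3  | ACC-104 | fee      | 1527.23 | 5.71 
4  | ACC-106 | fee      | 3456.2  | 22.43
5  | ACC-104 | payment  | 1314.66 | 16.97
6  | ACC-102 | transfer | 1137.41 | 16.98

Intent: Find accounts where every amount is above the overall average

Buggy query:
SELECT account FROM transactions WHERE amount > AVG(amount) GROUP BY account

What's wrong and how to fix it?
Bug: AVG() is an aggregate; it can't sit directly in WHERE

Fix: Compute the overall average in a scalar subquery and compare each group's MIN against it in HAVING

Corrected query:
SELECT account FROM transactions GROUP BY account HAVING MIN(amount) > (SELECT AVG(amount) FROM transactions)

Result:
account
-------
ACC-106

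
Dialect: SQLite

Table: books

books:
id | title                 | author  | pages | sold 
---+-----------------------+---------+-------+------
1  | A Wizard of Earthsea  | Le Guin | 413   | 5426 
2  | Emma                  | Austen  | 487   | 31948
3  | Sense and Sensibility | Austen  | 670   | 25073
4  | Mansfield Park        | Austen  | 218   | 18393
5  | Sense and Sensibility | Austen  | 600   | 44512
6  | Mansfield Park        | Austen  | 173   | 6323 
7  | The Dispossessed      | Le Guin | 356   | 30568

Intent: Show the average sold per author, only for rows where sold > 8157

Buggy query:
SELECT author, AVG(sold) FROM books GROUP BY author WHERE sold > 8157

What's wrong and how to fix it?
Bug: Row-level WHERE must come before GROUP BY in the clause order

Fix: Place WHERE between FROM and GROUP BY

Corrected query:
SELECT author, AVG(sold) FROM books WHERE sold > 8157 GROUP BY author

Result:
author  | AVG(sold)
--------+----------
Austen  | 29981.5  
Le Guin | 30568    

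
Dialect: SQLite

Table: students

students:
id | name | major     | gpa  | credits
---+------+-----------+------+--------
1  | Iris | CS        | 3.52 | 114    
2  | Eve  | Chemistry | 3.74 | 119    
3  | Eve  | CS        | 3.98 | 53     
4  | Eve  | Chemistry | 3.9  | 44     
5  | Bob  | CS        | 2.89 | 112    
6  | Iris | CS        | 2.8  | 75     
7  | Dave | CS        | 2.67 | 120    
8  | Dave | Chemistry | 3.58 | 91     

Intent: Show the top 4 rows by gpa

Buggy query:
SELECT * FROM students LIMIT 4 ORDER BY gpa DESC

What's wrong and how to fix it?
Bug: LIMIT must come after ORDER BY

Fix: Sort with ORDER BY, then apply LIMIT

Corrected query:
SELECT * FROM students ORDER BY gpa DESC LIMIT 4

Result:
id | name | major     | gpa  | credits
---+------+-----------+------+--------
3  | Eve  | CS        | 3.98 | 53     
4  | Eve  | Chemistry | 3.9  | 44     
2  | Eve  | Chemistry | 3.74 | 119    
8  | Dave | Chemistry | 3.58 | 91     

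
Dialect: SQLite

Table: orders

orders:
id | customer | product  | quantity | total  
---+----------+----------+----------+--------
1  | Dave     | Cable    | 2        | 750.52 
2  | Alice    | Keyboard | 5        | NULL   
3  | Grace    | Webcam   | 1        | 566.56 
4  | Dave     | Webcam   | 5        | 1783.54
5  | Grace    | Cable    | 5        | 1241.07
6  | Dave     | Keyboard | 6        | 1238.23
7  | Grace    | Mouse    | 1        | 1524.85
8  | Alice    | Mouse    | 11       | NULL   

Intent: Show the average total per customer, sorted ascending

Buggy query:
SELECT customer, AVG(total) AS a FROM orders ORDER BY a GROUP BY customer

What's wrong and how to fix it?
Bug: GROUP BY must precede ORDER BY

Fix: Move ORDER BY to the end, after GROUP BY

Corrected query:
SELECT customer, AVG(total) AS a FROM orders GROUP BY customer ORDER BY a

Result:
customer | a          
---------+------------
Alice    | NULL       
Grace    | 1110.826667
Dave     | 1257.43    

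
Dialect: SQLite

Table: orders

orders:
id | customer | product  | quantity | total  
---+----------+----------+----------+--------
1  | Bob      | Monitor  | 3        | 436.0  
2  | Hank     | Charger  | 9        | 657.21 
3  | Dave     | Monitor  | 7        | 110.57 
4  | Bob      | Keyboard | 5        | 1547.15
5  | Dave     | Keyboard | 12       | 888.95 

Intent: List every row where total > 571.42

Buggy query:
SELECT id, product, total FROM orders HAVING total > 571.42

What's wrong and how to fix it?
Bug: This is a non-aggregate query (no GROUP BY, no aggregates), so in SQLite the HAVING clause is invalid here; a row-level condition belongs in WHERE

Fix: Use WHERE for row-level filtering

Corrected query:
SELECT id, product, total FROM orders WHERE total > 571.42

Result:
id | product  | total  
---+----------+--------
2  | Charger  | 657.21 
4  | Keyboard | 1547.15
5  | Keyboard | 888.95 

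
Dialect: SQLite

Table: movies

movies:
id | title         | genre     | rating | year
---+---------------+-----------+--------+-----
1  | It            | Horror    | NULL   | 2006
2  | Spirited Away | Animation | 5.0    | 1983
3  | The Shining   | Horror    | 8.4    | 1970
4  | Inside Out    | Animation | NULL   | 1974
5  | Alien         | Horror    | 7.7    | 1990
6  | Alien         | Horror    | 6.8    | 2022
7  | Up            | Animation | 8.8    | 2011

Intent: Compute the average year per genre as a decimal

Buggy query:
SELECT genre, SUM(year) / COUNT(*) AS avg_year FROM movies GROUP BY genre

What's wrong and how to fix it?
Bug: Both operands are integers, so '/' performs integer division and truncates

Fix: Cast one side to REAL so the division keeps the fractional part

Corrected query:
SELECT genre, SUM(year) * 1.0 / COUNT(*) AS avg_year FROM movies GROUP BY genre

Result:
genre     | avg_year   
----------+------------
Animation | 1989.333333
Horror    | 1997       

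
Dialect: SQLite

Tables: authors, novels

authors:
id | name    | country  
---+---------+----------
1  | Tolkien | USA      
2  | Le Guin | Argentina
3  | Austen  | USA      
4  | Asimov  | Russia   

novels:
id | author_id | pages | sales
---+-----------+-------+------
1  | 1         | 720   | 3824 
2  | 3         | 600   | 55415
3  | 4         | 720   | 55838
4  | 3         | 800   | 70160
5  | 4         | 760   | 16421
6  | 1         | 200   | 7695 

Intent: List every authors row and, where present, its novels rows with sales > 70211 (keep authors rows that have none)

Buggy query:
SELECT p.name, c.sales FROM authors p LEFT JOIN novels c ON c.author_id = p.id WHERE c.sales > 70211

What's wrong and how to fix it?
Bug: A WHERE condition on the right-hand table after LEFT JOIN drops unmatched parents

Fix: Put 'c.sales > 70211' in the JOIN's ON clause instead of WHERE

Corrected query:
SELECT p.name, c.sales FROM authors p LEFT JOIN novels c ON c.author_id = p.id AND c.sales > 70211

Result:
name    | sales
--------+------
Tolkien | NULL 
Le Guin | NULL 
Austen  | NULL 
Asimov  | NULL 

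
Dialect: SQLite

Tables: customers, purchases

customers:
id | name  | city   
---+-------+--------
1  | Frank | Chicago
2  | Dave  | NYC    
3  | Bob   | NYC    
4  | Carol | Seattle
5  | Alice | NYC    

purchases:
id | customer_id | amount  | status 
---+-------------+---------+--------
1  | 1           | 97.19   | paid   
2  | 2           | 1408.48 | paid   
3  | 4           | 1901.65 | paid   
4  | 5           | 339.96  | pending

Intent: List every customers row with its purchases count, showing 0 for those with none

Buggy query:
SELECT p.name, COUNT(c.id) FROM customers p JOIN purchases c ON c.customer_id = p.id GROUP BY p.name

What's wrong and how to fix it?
Bug: INNER JOIN drops customers rows that have no matching purchases rows

Fix: Switch to LEFT JOIN to retain unmatched parent rows

Corrected query:
SELECT p.name, COUNT(c.id) FROM customers p LEFT JOIN purchases c ON c.customer_id = p.id GROUP BY p.name

Result:
name  | COUNT(c.id)
------+------------
Alice | 1          
Bob   | 0          
Carol | 1          
Dave  | 1          
Frank | 1          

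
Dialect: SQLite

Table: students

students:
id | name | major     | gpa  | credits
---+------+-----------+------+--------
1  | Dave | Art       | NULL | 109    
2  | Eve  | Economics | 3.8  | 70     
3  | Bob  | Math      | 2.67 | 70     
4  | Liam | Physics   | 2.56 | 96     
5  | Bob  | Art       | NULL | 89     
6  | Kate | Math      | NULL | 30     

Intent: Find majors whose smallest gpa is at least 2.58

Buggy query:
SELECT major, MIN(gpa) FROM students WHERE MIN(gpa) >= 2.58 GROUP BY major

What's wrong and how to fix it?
Bug: Aggregates like MIN are computed per group after WHERE runs

Fix: Use HAVING for the per-group MIN condition

Corrected query:
SELECT major, MIN(gpa) FROM students GROUP BY major HAVING MIN(gpa) >= 2.58

Result:
major     | MIN(gpa)
----------+---------
Economics | 3.8     
Math      | 2.67    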